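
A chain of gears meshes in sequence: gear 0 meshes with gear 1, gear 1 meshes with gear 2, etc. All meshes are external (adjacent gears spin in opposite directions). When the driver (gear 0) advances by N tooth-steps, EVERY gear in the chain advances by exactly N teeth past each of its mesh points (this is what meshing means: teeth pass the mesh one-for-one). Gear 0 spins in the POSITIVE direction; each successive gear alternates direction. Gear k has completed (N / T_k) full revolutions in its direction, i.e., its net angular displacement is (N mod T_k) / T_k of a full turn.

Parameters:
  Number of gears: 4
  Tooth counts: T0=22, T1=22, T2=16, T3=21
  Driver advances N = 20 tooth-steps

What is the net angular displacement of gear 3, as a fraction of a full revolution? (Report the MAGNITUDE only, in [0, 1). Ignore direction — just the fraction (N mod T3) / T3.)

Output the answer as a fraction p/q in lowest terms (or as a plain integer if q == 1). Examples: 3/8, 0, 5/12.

Answer: 20/21

Derivation:
Chain of 4 gears, tooth counts: [22, 22, 16, 21]
  gear 0: T0=22, direction=positive, advance = 20 mod 22 = 20 teeth = 20/22 turn
  gear 1: T1=22, direction=negative, advance = 20 mod 22 = 20 teeth = 20/22 turn
  gear 2: T2=16, direction=positive, advance = 20 mod 16 = 4 teeth = 4/16 turn
  gear 3: T3=21, direction=negative, advance = 20 mod 21 = 20 teeth = 20/21 turn
Gear 3: 20 mod 21 = 20
Fraction = 20 / 21 = 20/21 (gcd(20,21)=1) = 20/21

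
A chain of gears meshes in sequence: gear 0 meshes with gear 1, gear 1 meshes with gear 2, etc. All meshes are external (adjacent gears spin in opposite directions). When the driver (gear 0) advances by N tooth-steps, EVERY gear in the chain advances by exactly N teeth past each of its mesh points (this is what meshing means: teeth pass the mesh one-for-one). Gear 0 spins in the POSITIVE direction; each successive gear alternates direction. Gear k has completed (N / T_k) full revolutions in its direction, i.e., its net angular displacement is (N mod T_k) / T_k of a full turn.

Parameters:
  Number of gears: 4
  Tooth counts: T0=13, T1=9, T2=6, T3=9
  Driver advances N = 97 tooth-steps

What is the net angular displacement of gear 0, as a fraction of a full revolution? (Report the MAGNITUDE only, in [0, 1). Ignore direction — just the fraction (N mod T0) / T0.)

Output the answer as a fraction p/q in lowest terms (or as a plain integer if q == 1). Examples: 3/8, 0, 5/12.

Answer: 6/13

Derivation:
Chain of 4 gears, tooth counts: [13, 9, 6, 9]
  gear 0: T0=13, direction=positive, advance = 97 mod 13 = 6 teeth = 6/13 turn
  gear 1: T1=9, direction=negative, advance = 97 mod 9 = 7 teeth = 7/9 turn
  gear 2: T2=6, direction=positive, advance = 97 mod 6 = 1 teeth = 1/6 turn
  gear 3: T3=9, direction=negative, advance = 97 mod 9 = 7 teeth = 7/9 turn
Gear 0: 97 mod 13 = 6
Fraction = 6 / 13 = 6/13 (gcd(6,13)=1) = 6/13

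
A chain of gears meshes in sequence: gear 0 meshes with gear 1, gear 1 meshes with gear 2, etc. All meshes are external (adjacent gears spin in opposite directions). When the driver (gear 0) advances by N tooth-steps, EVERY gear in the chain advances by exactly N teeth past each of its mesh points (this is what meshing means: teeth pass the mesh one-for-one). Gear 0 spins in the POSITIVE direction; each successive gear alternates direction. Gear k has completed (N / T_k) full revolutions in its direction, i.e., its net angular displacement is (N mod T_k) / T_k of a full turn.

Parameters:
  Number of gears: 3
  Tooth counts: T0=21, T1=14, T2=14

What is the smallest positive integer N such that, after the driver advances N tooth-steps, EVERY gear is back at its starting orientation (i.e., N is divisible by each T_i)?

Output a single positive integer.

Gear k returns to start when N is a multiple of T_k.
All gears at start simultaneously when N is a common multiple of [21, 14, 14]; the smallest such N is lcm(21, 14, 14).
Start: lcm = T0 = 21
Fold in T1=14: gcd(21, 14) = 7; lcm(21, 14) = 21 * 14 / 7 = 294 / 7 = 42
Fold in T2=14: gcd(42, 14) = 14; lcm(42, 14) = 42 * 14 / 14 = 588 / 14 = 42
Full cycle length = 42

Answer: 42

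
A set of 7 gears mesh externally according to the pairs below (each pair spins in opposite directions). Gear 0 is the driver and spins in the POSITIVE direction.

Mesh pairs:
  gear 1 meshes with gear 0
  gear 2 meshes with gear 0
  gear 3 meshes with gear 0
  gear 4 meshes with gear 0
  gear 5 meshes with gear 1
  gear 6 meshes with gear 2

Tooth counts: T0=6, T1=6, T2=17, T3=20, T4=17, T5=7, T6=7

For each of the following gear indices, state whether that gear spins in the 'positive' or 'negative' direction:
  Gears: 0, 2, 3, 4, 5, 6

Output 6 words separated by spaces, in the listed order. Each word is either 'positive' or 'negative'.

Answer: positive negative negative negative positive positive

Derivation:
Gear 0 (driver): positive (depth 0)
  gear 1: meshes with gear 0 -> depth 1 -> negative (opposite of gear 0)
  gear 2: meshes with gear 0 -> depth 1 -> negative (opposite of gear 0)
  gear 3: meshes with gear 0 -> depth 1 -> negative (opposite of gear 0)
  gear 4: meshes with gear 0 -> depth 1 -> negative (opposite of gear 0)
  gear 5: meshes with gear 1 -> depth 2 -> positive (opposite of gear 1)
  gear 6: meshes with gear 2 -> depth 2 -> positive (opposite of gear 2)
Queried indices 0, 2, 3, 4, 5, 6 -> positive, negative, negative, negative, positive, positive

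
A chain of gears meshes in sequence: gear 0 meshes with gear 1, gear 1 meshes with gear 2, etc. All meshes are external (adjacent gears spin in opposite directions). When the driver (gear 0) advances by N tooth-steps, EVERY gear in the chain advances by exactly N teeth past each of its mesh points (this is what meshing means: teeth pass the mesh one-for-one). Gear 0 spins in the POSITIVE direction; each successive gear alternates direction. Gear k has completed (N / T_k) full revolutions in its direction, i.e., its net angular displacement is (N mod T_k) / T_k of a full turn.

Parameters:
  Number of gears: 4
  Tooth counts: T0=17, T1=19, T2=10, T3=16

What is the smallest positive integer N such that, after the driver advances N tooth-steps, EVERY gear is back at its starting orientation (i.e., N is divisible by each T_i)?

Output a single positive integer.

Answer: 25840

Derivation:
Gear k returns to start when N is a multiple of T_k.
All gears at start simultaneously when N is a common multiple of [17, 19, 10, 16]; the smallest such N is lcm(17, 19, 10, 16).
Start: lcm = T0 = 17
Fold in T1=19: gcd(17, 19) = 1; lcm(17, 19) = 17 * 19 / 1 = 323 / 1 = 323
Fold in T2=10: gcd(323, 10) = 1; lcm(323, 10) = 323 * 10 / 1 = 3230 / 1 = 3230
Fold in T3=16: gcd(3230, 16) = 2; lcm(3230, 16) = 3230 * 16 / 2 = 51680 / 2 = 25840
Full cycle length = 25840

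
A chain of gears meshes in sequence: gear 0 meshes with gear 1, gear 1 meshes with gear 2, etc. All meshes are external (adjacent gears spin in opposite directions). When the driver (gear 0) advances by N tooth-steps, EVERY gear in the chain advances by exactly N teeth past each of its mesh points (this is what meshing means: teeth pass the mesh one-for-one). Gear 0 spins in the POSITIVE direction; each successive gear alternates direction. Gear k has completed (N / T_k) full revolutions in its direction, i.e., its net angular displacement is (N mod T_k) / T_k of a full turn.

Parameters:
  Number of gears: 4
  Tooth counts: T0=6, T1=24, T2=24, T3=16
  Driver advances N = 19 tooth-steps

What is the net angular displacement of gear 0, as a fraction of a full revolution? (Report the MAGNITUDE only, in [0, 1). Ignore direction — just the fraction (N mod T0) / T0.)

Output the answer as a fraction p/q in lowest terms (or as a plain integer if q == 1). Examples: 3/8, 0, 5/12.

Chain of 4 gears, tooth counts: [6, 24, 24, 16]
  gear 0: T0=6, direction=positive, advance = 19 mod 6 = 1 teeth = 1/6 turn
  gear 1: T1=24, direction=negative, advance = 19 mod 24 = 19 teeth = 19/24 turn
  gear 2: T2=24, direction=positive, advance = 19 mod 24 = 19 teeth = 19/24 turn
  gear 3: T3=16, direction=negative, advance = 19 mod 16 = 3 teeth = 3/16 turn
Gear 0: 19 mod 6 = 1
Fraction = 1 / 6 = 1/6 (gcd(1,6)=1) = 1/6

Answer: 1/6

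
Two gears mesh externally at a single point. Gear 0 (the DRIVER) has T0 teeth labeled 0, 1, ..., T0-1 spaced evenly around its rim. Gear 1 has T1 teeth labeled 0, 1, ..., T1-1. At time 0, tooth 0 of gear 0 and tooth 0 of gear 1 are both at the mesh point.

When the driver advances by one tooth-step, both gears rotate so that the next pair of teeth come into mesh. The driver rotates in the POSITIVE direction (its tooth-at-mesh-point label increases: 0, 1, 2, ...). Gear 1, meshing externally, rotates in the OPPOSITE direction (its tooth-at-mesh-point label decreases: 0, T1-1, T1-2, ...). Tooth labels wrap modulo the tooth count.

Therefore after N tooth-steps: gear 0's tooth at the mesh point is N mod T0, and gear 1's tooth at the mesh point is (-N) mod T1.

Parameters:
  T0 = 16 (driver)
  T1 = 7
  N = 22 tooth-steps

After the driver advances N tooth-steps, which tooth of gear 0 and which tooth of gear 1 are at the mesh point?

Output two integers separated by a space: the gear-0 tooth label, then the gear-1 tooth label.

Answer: 6 6

Derivation:
Gear 0 (driver, T0=16): tooth at mesh = N mod T0
  22 = 1 * 16 + 6, so 22 mod 16 = 6
  gear 0 tooth = 6
Gear 1 (driven, T1=7): tooth at mesh = (-N) mod T1
  22 = 3 * 7 + 1, so 22 mod 7 = 1
  (-22) mod 7 = (-1) mod 7 = 7 - 1 = 6
Mesh after 22 steps: gear-0 tooth 6 meets gear-1 tooth 6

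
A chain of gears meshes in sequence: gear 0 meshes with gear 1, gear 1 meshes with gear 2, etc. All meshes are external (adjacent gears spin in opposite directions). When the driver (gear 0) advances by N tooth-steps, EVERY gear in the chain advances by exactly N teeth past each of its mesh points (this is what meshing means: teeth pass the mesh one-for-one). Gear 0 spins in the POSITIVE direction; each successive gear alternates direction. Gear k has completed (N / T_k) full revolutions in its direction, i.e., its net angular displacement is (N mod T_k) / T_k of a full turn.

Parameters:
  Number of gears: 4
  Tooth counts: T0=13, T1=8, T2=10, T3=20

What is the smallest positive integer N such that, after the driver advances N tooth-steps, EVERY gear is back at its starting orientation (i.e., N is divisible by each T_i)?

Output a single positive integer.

Answer: 520

Derivation:
Gear k returns to start when N is a multiple of T_k.
All gears at start simultaneously when N is a common multiple of [13, 8, 10, 20]; the smallest such N is lcm(13, 8, 10, 20).
Start: lcm = T0 = 13
Fold in T1=8: gcd(13, 8) = 1; lcm(13, 8) = 13 * 8 / 1 = 104 / 1 = 104
Fold in T2=10: gcd(104, 10) = 2; lcm(104, 10) = 104 * 10 / 2 = 1040 / 2 = 520
Fold in T3=20: gcd(520, 20) = 20; lcm(520, 20) = 520 * 20 / 20 = 10400 / 20 = 520
Full cycle length = 520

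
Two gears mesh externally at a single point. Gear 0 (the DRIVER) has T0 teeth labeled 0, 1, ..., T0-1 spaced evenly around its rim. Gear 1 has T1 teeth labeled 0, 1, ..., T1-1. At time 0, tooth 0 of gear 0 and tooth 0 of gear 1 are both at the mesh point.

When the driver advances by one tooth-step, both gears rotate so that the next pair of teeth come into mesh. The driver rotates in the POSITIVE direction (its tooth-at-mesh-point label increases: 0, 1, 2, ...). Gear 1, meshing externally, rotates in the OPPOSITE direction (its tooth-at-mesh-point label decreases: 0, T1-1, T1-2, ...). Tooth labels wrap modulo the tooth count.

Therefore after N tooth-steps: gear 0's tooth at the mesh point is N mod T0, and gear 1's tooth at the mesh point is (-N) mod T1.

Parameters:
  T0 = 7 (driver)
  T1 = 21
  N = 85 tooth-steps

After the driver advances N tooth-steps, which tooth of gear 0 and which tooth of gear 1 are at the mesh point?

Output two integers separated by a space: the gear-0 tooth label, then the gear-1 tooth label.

Gear 0 (driver, T0=7): tooth at mesh = N mod T0
  85 = 12 * 7 + 1, so 85 mod 7 = 1
  gear 0 tooth = 1
Gear 1 (driven, T1=21): tooth at mesh = (-N) mod T1
  85 = 4 * 21 + 1, so 85 mod 21 = 1
  (-85) mod 21 = (-1) mod 21 = 21 - 1 = 20
Mesh after 85 steps: gear-0 tooth 1 meets gear-1 tooth 20

Answer: 1 20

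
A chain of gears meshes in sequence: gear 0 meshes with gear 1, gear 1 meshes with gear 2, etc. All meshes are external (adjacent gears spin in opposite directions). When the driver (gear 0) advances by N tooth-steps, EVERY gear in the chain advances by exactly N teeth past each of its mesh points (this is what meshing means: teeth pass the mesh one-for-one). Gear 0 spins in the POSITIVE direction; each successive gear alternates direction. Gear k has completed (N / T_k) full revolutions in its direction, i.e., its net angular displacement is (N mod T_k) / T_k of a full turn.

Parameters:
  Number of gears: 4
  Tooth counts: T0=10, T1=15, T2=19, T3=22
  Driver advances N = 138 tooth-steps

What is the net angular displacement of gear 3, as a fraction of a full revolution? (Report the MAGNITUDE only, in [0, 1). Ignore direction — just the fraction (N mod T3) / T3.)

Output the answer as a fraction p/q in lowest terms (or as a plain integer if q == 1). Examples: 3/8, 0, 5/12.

Answer: 3/11

Derivation:
Chain of 4 gears, tooth counts: [10, 15, 19, 22]
  gear 0: T0=10, direction=positive, advance = 138 mod 10 = 8 teeth = 8/10 turn
  gear 1: T1=15, direction=negative, advance = 138 mod 15 = 3 teeth = 3/15 turn
  gear 2: T2=19, direction=positive, advance = 138 mod 19 = 5 teeth = 5/19 turn
  gear 3: T3=22, direction=negative, advance = 138 mod 22 = 6 teeth = 6/22 turn
Gear 3: 138 mod 22 = 6
Fraction = 6 / 22 = 3/11 (gcd(6,22)=2) = 3/11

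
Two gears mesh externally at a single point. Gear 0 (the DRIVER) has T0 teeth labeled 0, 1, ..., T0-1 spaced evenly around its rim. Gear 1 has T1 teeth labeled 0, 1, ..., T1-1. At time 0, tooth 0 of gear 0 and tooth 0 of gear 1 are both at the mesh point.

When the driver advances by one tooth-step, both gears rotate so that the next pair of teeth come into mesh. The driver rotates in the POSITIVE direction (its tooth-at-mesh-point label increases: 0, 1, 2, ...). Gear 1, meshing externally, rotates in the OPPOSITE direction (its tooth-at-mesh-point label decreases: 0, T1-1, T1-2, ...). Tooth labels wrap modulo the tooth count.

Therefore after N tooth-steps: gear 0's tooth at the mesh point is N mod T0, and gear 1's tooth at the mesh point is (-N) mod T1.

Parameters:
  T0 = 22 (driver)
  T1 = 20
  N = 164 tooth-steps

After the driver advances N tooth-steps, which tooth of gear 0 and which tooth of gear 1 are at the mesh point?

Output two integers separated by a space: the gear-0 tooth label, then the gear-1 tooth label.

Gear 0 (driver, T0=22): tooth at mesh = N mod T0
  164 = 7 * 22 + 10, so 164 mod 22 = 10
  gear 0 tooth = 10
Gear 1 (driven, T1=20): tooth at mesh = (-N) mod T1
  164 = 8 * 20 + 4, so 164 mod 20 = 4
  (-164) mod 20 = (-4) mod 20 = 20 - 4 = 16
Mesh after 164 steps: gear-0 tooth 10 meets gear-1 tooth 16

Answer: 10 16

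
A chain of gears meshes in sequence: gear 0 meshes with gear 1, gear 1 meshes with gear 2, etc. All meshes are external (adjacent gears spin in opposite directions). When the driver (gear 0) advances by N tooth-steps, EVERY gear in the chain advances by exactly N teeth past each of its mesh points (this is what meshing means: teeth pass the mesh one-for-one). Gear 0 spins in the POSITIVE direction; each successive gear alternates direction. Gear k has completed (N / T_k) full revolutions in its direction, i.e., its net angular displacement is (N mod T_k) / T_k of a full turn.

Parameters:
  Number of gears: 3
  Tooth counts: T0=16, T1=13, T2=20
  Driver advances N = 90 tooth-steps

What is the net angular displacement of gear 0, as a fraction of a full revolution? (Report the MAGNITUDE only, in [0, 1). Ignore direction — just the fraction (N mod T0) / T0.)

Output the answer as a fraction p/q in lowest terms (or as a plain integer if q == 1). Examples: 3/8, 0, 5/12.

Chain of 3 gears, tooth counts: [16, 13, 20]
  gear 0: T0=16, direction=positive, advance = 90 mod 16 = 10 teeth = 10/16 turn
  gear 1: T1=13, direction=negative, advance = 90 mod 13 = 12 teeth = 12/13 turn
  gear 2: T2=20, direction=positive, advance = 90 mod 20 = 10 teeth = 10/20 turn
Gear 0: 90 mod 16 = 10
Fraction = 10 / 16 = 5/8 (gcd(10,16)=2) = 5/8

Answer: 5/8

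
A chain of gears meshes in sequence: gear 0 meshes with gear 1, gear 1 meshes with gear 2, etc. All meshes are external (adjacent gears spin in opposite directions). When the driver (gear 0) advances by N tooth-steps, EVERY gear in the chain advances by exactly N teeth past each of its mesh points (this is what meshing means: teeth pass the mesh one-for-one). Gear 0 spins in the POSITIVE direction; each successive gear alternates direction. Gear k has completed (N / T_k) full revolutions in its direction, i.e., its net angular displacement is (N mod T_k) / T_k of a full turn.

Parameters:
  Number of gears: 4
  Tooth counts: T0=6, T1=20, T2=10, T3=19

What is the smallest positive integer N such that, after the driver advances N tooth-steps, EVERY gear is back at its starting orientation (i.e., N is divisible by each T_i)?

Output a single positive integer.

Answer: 1140

Derivation:
Gear k returns to start when N is a multiple of T_k.
All gears at start simultaneously when N is a common multiple of [6, 20, 10, 19]; the smallest such N is lcm(6, 20, 10, 19).
Start: lcm = T0 = 6
Fold in T1=20: gcd(6, 20) = 2; lcm(6, 20) = 6 * 20 / 2 = 120 / 2 = 60
Fold in T2=10: gcd(60, 10) = 10; lcm(60, 10) = 60 * 10 / 10 = 600 / 10 = 60
Fold in T3=19: gcd(60, 19) = 1; lcm(60, 19) = 60 * 19 / 1 = 1140 / 1 = 1140
Full cycle length = 1140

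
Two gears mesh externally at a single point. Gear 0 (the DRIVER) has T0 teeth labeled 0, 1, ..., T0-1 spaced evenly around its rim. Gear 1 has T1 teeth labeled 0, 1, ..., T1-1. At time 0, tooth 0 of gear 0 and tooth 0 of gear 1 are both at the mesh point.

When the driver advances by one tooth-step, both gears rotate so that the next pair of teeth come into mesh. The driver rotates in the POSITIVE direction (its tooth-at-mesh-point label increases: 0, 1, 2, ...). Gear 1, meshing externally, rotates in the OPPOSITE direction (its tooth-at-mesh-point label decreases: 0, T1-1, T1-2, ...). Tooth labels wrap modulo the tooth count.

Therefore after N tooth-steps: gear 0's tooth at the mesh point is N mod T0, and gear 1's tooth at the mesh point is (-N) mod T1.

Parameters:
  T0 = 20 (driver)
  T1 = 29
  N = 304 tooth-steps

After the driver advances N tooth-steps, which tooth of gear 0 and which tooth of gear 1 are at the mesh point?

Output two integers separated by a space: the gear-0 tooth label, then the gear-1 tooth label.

Answer: 4 15

Derivation:
Gear 0 (driver, T0=20): tooth at mesh = N mod T0
  304 = 15 * 20 + 4, so 304 mod 20 = 4
  gear 0 tooth = 4
Gear 1 (driven, T1=29): tooth at mesh = (-N) mod T1
  304 = 10 * 29 + 14, so 304 mod 29 = 14
  (-304) mod 29 = (-14) mod 29 = 29 - 14 = 15
Mesh after 304 steps: gear-0 tooth 4 meets gear-1 tooth 15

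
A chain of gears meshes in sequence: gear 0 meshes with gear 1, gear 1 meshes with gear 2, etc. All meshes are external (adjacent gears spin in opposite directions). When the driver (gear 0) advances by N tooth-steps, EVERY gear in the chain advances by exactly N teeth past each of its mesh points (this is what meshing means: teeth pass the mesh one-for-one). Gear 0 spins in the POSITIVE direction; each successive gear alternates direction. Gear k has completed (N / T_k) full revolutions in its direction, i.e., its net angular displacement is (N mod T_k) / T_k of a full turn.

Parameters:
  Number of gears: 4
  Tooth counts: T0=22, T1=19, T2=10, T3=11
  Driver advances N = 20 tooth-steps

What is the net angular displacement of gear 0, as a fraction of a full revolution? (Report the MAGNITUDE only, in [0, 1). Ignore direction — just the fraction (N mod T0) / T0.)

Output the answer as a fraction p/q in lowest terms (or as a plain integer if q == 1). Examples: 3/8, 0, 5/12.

Chain of 4 gears, tooth counts: [22, 19, 10, 11]
  gear 0: T0=22, direction=positive, advance = 20 mod 22 = 20 teeth = 20/22 turn
  gear 1: T1=19, direction=negative, advance = 20 mod 19 = 1 teeth = 1/19 turn
  gear 2: T2=10, direction=positive, advance = 20 mod 10 = 0 teeth = 0/10 turn
  gear 3: T3=11, direction=negative, advance = 20 mod 11 = 9 teeth = 9/11 turn
Gear 0: 20 mod 22 = 20
Fraction = 20 / 22 = 10/11 (gcd(20,22)=2) = 10/11

Answer: 10/11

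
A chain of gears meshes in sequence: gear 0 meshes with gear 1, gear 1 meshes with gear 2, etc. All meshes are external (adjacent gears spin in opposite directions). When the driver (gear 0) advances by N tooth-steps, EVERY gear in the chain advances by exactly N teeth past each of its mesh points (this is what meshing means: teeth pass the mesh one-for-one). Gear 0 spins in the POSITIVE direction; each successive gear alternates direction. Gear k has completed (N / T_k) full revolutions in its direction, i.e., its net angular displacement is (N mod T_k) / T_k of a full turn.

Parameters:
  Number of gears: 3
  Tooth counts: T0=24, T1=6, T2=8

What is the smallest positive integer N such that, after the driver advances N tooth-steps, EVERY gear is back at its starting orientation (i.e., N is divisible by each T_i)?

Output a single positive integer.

Answer: 24

Derivation:
Gear k returns to start when N is a multiple of T_k.
All gears at start simultaneously when N is a common multiple of [24, 6, 8]; the smallest such N is lcm(24, 6, 8).
Start: lcm = T0 = 24
Fold in T1=6: gcd(24, 6) = 6; lcm(24, 6) = 24 * 6 / 6 = 144 / 6 = 24
Fold in T2=8: gcd(24, 8) = 8; lcm(24, 8) = 24 * 8 / 8 = 192 / 8 = 24
Full cycle length = 24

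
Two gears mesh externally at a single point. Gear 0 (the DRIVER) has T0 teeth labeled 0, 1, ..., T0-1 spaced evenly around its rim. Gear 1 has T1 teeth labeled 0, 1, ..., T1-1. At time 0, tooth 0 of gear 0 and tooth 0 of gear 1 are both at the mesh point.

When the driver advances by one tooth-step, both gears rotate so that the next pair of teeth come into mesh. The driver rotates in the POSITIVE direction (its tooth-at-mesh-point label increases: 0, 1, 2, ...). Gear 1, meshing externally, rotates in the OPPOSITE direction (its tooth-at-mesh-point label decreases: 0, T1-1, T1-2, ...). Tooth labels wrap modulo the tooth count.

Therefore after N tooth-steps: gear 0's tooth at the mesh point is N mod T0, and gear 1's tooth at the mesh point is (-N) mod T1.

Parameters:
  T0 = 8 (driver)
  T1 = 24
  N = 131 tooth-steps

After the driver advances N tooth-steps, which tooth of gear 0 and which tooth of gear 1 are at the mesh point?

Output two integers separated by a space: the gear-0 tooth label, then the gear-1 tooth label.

Gear 0 (driver, T0=8): tooth at mesh = N mod T0
  131 = 16 * 8 + 3, so 131 mod 8 = 3
  gear 0 tooth = 3
Gear 1 (driven, T1=24): tooth at mesh = (-N) mod T1
  131 = 5 * 24 + 11, so 131 mod 24 = 11
  (-131) mod 24 = (-11) mod 24 = 24 - 11 = 13
Mesh after 131 steps: gear-0 tooth 3 meets gear-1 tooth 13

Answer: 3 13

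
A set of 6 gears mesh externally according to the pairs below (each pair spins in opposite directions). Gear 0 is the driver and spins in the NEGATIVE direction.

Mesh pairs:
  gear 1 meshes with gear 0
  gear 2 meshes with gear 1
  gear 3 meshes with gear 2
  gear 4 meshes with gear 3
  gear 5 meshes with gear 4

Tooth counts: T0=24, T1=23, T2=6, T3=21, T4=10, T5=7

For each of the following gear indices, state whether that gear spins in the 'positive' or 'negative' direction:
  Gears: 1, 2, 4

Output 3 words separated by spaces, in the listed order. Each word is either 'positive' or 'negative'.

Answer: positive negative negative

Derivation:
Gear 0 (driver): negative (depth 0)
  gear 1: meshes with gear 0 -> depth 1 -> positive (opposite of gear 0)
  gear 2: meshes with gear 1 -> depth 2 -> negative (opposite of gear 1)
  gear 3: meshes with gear 2 -> depth 3 -> positive (opposite of gear 2)
  gear 4: meshes with gear 3 -> depth 4 -> negative (opposite of gear 3)
  gear 5: meshes with gear 4 -> depth 5 -> positive (opposite of gear 4)
Queried indices 1, 2, 4 -> positive, negative, negative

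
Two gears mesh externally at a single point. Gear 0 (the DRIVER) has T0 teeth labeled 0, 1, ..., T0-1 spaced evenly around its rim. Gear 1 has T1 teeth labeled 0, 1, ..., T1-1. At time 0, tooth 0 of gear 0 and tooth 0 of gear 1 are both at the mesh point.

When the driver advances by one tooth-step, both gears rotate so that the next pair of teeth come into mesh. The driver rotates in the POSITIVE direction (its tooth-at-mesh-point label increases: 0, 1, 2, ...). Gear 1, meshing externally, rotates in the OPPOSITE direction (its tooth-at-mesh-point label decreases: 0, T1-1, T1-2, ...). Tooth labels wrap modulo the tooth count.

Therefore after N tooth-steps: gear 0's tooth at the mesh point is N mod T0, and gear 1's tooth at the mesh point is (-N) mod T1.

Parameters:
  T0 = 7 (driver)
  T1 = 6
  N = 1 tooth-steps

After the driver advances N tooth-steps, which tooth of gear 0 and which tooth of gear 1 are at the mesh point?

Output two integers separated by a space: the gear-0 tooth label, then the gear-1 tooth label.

Gear 0 (driver, T0=7): tooth at mesh = N mod T0
  1 = 0 * 7 + 1, so 1 mod 7 = 1
  gear 0 tooth = 1
Gear 1 (driven, T1=6): tooth at mesh = (-N) mod T1
  1 = 0 * 6 + 1, so 1 mod 6 = 1
  (-1) mod 6 = (-1) mod 6 = 6 - 1 = 5
Mesh after 1 steps: gear-0 tooth 1 meets gear-1 tooth 5

Answer: 1 5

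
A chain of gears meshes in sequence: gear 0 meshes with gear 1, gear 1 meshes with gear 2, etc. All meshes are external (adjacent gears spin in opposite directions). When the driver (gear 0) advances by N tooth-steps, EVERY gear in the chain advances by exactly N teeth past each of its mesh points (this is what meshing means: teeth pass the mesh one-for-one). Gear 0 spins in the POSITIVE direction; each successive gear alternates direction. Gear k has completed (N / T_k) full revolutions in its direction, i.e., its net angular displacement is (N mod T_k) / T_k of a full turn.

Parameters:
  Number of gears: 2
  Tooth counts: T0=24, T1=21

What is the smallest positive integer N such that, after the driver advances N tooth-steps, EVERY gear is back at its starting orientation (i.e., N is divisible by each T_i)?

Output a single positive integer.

Answer: 168

Derivation:
Gear k returns to start when N is a multiple of T_k.
All gears at start simultaneously when N is a common multiple of [24, 21]; the smallest such N is lcm(24, 21).
Start: lcm = T0 = 24
Fold in T1=21: gcd(24, 21) = 3; lcm(24, 21) = 24 * 21 / 3 = 504 / 3 = 168
Full cycle length = 168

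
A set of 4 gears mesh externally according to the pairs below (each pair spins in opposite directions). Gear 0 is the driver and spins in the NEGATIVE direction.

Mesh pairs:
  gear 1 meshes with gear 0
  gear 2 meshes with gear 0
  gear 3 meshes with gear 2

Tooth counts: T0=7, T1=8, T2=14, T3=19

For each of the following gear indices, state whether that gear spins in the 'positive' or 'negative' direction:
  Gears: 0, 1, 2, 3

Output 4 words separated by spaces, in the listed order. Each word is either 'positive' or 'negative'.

Gear 0 (driver): negative (depth 0)
  gear 1: meshes with gear 0 -> depth 1 -> positive (opposite of gear 0)
  gear 2: meshes with gear 0 -> depth 1 -> positive (opposite of gear 0)
  gear 3: meshes with gear 2 -> depth 2 -> negative (opposite of gear 2)
Queried indices 0, 1, 2, 3 -> negative, positive, positive, negative

Answer: negative positive positive negative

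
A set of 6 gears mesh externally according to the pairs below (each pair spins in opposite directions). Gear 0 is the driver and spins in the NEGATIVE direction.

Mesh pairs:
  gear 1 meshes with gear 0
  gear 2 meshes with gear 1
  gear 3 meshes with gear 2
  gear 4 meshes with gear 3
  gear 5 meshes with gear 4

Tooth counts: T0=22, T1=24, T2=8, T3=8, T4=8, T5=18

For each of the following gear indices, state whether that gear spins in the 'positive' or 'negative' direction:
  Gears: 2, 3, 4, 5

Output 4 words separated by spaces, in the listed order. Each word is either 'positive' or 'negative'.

Answer: negative positive negative positive

Derivation:
Gear 0 (driver): negative (depth 0)
  gear 1: meshes with gear 0 -> depth 1 -> positive (opposite of gear 0)
  gear 2: meshes with gear 1 -> depth 2 -> negative (opposite of gear 1)
  gear 3: meshes with gear 2 -> depth 3 -> positive (opposite of gear 2)
  gear 4: meshes with gear 3 -> depth 4 -> negative (opposite of gear 3)
  gear 5: meshes with gear 4 -> depth 5 -> positive (opposite of gear 4)
Queried indices 2, 3, 4, 5 -> negative, positive, negative, positive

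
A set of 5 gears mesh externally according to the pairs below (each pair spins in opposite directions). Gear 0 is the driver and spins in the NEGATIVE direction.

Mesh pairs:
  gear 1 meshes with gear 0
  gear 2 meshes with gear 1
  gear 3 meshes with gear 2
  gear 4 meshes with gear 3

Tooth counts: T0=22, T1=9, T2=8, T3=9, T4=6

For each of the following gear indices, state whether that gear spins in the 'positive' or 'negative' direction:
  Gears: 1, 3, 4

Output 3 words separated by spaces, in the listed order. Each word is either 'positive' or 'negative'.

Answer: positive positive negative

Derivation:
Gear 0 (driver): negative (depth 0)
  gear 1: meshes with gear 0 -> depth 1 -> positive (opposite of gear 0)
  gear 2: meshes with gear 1 -> depth 2 -> negative (opposite of gear 1)
  gear 3: meshes with gear 2 -> depth 3 -> positive (opposite of gear 2)
  gear 4: meshes with gear 3 -> depth 4 -> negative (opposite of gear 3)
Queried indices 1, 3, 4 -> positive, positive, negative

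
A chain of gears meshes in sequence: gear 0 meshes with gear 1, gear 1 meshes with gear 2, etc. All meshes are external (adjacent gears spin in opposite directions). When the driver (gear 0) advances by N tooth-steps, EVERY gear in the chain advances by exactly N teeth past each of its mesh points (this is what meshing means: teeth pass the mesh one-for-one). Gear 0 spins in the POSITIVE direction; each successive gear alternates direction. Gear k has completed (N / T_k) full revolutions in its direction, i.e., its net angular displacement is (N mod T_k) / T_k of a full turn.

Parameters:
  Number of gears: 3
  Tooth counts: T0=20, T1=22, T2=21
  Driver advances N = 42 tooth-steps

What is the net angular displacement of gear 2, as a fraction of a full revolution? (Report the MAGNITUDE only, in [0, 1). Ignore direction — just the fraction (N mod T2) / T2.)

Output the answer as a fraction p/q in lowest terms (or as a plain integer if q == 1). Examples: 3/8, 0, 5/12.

Answer: 0

Derivation:
Chain of 3 gears, tooth counts: [20, 22, 21]
  gear 0: T0=20, direction=positive, advance = 42 mod 20 = 2 teeth = 2/20 turn
  gear 1: T1=22, direction=negative, advance = 42 mod 22 = 20 teeth = 20/22 turn
  gear 2: T2=21, direction=positive, advance = 42 mod 21 = 0 teeth = 0/21 turn
Gear 2: 42 mod 21 = 0
Fraction = 0 / 21 = 0/1 (gcd(0,21)=21) = 0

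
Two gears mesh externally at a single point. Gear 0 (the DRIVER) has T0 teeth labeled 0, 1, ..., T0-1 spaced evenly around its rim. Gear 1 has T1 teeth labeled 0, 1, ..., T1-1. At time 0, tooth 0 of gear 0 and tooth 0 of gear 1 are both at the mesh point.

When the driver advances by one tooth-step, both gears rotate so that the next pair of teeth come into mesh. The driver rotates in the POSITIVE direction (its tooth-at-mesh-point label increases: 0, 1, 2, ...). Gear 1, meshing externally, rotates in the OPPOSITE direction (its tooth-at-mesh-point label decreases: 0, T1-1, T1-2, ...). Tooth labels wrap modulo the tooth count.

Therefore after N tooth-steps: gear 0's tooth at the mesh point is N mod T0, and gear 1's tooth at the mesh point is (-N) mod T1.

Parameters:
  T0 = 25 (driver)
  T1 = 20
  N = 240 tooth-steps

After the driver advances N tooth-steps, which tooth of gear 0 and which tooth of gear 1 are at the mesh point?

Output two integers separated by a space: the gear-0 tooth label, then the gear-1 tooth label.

Gear 0 (driver, T0=25): tooth at mesh = N mod T0
  240 = 9 * 25 + 15, so 240 mod 25 = 15
  gear 0 tooth = 15
Gear 1 (driven, T1=20): tooth at mesh = (-N) mod T1
  240 = 12 * 20 + 0, so 240 mod 20 = 0
  (-240) mod 20 = 0
Mesh after 240 steps: gear-0 tooth 15 meets gear-1 tooth 0

Answer: 15 0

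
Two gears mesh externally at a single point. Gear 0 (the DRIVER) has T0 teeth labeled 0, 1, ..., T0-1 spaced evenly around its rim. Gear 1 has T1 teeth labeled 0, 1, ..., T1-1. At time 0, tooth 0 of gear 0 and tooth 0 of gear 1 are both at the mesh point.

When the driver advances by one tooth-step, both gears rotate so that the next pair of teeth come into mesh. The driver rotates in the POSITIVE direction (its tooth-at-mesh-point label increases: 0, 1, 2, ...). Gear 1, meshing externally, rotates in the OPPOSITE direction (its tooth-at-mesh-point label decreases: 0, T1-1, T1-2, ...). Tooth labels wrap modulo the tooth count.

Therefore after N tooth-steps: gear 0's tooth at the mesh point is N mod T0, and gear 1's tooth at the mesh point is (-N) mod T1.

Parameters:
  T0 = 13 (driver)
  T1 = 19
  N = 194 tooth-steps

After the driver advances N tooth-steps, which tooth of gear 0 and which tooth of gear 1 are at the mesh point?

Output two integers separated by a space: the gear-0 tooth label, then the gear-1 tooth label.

Answer: 12 15

Derivation:
Gear 0 (driver, T0=13): tooth at mesh = N mod T0
  194 = 14 * 13 + 12, so 194 mod 13 = 12
  gear 0 tooth = 12
Gear 1 (driven, T1=19): tooth at mesh = (-N) mod T1
  194 = 10 * 19 + 4, so 194 mod 19 = 4
  (-194) mod 19 = (-4) mod 19 = 19 - 4 = 15
Mesh after 194 steps: gear-0 tooth 12 meets gear-1 tooth 15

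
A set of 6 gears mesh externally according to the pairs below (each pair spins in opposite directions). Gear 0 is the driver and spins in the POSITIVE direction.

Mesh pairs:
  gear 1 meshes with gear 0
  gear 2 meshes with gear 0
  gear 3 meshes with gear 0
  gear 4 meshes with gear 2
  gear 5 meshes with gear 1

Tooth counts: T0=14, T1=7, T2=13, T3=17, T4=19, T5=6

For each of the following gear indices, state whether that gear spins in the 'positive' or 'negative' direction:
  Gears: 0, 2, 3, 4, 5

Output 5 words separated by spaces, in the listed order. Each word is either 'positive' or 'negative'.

Gear 0 (driver): positive (depth 0)
  gear 1: meshes with gear 0 -> depth 1 -> negative (opposite of gear 0)
  gear 2: meshes with gear 0 -> depth 1 -> negative (opposite of gear 0)
  gear 3: meshes with gear 0 -> depth 1 -> negative (opposite of gear 0)
  gear 4: meshes with gear 2 -> depth 2 -> positive (opposite of gear 2)
  gear 5: meshes with gear 1 -> depth 2 -> positive (opposite of gear 1)
Queried indices 0, 2, 3, 4, 5 -> positive, negative, negative, positive, positive

Answer: positive negative negative positive positive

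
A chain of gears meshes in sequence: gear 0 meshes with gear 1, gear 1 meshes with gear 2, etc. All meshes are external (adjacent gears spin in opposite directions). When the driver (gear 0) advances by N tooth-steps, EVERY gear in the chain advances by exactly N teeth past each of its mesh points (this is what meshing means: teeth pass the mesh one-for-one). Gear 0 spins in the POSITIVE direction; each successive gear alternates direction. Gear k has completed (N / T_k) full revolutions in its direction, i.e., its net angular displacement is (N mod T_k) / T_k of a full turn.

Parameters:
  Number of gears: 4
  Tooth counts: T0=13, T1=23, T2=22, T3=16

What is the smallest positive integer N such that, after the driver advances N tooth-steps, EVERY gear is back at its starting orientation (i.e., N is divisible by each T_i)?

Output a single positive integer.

Gear k returns to start when N is a multiple of T_k.
All gears at start simultaneously when N is a common multiple of [13, 23, 22, 16]; the smallest such N is lcm(13, 23, 22, 16).
Start: lcm = T0 = 13
Fold in T1=23: gcd(13, 23) = 1; lcm(13, 23) = 13 * 23 / 1 = 299 / 1 = 299
Fold in T2=22: gcd(299, 22) = 1; lcm(299, 22) = 299 * 22 / 1 = 6578 / 1 = 6578
Fold in T3=16: gcd(6578, 16) = 2; lcm(6578, 16) = 6578 * 16 / 2 = 105248 / 2 = 52624
Full cycle length = 52624

Answer: 52624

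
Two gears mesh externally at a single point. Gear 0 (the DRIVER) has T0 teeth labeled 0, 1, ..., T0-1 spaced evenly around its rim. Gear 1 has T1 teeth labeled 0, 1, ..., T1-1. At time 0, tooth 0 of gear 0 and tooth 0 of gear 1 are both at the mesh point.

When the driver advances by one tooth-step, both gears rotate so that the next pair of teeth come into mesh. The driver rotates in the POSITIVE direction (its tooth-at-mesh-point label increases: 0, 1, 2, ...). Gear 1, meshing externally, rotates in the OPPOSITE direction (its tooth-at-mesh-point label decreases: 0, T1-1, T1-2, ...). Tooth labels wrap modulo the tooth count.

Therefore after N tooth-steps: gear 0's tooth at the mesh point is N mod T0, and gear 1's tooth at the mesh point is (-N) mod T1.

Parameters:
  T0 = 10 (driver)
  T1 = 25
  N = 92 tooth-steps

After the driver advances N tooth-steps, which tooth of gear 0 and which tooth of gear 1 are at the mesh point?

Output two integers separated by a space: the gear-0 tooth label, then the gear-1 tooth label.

Gear 0 (driver, T0=10): tooth at mesh = N mod T0
  92 = 9 * 10 + 2, so 92 mod 10 = 2
  gear 0 tooth = 2
Gear 1 (driven, T1=25): tooth at mesh = (-N) mod T1
  92 = 3 * 25 + 17, so 92 mod 25 = 17
  (-92) mod 25 = (-17) mod 25 = 25 - 17 = 8
Mesh after 92 steps: gear-0 tooth 2 meets gear-1 tooth 8

Answer: 2 8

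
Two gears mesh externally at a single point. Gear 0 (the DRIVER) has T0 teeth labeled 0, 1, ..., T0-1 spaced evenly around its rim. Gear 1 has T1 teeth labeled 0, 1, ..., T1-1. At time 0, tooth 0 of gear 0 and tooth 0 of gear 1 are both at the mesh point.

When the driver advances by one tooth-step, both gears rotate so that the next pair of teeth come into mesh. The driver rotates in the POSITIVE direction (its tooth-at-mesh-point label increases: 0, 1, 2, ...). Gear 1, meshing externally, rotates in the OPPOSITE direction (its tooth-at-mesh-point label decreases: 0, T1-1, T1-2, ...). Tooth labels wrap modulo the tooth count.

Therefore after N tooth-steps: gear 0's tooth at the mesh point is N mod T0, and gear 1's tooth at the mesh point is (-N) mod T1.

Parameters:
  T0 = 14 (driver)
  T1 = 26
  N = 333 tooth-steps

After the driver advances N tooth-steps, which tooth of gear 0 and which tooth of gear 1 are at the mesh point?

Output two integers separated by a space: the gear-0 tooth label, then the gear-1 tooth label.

Answer: 11 5

Derivation:
Gear 0 (driver, T0=14): tooth at mesh = N mod T0
  333 = 23 * 14 + 11, so 333 mod 14 = 11
  gear 0 tooth = 11
Gear 1 (driven, T1=26): tooth at mesh = (-N) mod T1
  333 = 12 * 26 + 21, so 333 mod 26 = 21
  (-333) mod 26 = (-21) mod 26 = 26 - 21 = 5
Mesh after 333 steps: gear-0 tooth 11 meets gear-1 tooth 5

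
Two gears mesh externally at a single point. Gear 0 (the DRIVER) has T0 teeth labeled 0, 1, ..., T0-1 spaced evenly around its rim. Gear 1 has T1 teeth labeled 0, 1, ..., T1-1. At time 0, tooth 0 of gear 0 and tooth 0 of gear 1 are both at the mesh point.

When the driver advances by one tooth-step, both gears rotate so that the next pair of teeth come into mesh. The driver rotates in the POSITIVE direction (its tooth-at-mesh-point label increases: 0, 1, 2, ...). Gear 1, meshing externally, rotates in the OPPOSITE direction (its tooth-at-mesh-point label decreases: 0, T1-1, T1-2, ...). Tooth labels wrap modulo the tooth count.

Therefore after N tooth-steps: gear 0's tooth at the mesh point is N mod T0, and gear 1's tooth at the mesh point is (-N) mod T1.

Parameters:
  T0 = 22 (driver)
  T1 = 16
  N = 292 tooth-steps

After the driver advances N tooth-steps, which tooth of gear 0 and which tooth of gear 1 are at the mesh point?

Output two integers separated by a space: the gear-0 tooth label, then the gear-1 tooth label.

Gear 0 (driver, T0=22): tooth at mesh = N mod T0
  292 = 13 * 22 + 6, so 292 mod 22 = 6
  gear 0 tooth = 6
Gear 1 (driven, T1=16): tooth at mesh = (-N) mod T1
  292 = 18 * 16 + 4, so 292 mod 16 = 4
  (-292) mod 16 = (-4) mod 16 = 16 - 4 = 12
Mesh after 292 steps: gear-0 tooth 6 meets gear-1 tooth 12

Answer: 6 12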